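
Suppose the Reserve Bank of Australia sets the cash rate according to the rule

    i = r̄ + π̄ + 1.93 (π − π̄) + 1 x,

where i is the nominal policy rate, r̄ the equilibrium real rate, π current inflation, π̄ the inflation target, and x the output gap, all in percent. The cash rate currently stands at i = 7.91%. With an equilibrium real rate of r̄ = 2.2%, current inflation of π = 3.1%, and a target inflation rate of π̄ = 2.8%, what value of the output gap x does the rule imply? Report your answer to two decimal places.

1 x = 7.91 − 2.2 − 2.8 − 1.93 × (3.1 − 2.8) = 2.331
x = 2.331 / 1 = 2.33

2.33%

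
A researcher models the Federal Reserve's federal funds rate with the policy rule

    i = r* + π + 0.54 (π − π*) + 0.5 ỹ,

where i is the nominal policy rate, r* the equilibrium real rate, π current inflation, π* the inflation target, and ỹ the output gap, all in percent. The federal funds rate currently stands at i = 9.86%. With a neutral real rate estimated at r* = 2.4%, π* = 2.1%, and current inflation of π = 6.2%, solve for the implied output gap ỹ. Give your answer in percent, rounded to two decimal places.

0.5 ỹ = 9.86 − 2.4 − 6.2 − 0.54 × (6.2 − 2.1) = -0.954
ỹ = -0.954 / 0.5 = -1.91

-1.91%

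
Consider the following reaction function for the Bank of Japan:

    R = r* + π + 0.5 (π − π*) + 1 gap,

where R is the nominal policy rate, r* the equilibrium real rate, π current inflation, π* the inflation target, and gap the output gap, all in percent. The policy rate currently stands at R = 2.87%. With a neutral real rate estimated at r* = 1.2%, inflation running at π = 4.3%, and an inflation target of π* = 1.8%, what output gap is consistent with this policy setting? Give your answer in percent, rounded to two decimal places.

1 gap = 2.87 − 1.2 − 4.3 − 0.5 × (4.3 − 1.8) = -3.88
gap = -3.88 / 1 = -3.88

-3.88%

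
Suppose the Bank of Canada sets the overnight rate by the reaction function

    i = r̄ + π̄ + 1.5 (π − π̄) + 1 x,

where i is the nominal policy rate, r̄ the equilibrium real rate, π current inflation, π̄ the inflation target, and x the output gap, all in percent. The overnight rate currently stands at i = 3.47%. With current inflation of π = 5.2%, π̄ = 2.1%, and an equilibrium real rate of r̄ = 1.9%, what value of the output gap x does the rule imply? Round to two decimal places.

1 x = 3.47 − 1.9 − 2.1 − 1.5 × (5.2 − 2.1) = -5.18
x = -5.18 / 1 = -5.18

-5.18%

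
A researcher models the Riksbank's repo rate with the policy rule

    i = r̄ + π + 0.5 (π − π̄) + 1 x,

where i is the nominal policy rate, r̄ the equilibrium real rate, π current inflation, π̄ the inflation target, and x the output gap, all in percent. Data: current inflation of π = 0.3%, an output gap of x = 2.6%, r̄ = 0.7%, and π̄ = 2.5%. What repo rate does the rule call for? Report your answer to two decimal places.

2.50%

i = 0.7 + 0.3 + 0.5 × (0.3 − 2.5) + 1 × 2.6
   = 0.7 + 0.3 − 1.1 + 2.6 = 2.50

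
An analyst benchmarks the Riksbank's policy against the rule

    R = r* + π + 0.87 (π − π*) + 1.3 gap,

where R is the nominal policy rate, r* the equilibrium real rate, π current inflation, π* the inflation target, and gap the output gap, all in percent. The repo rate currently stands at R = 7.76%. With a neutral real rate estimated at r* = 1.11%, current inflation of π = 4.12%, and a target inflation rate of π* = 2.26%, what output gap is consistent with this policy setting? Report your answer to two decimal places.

1.3 gap = 7.76 − 1.11 − 4.12 − 0.87 × (4.12 − 2.26) = 0.9118
gap = 0.9118 / 1.3 = 0.70

0.70%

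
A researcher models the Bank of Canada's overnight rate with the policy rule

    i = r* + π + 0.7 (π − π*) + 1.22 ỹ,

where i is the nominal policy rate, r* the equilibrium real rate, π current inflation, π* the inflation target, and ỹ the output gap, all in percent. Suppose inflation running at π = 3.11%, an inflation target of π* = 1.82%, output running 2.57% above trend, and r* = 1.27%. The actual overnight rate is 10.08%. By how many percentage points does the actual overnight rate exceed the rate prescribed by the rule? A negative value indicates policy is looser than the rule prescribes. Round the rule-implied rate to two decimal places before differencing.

1.66 pp

Output 2.57% above potential → ỹ = 2.57.
i = 1.27 + 3.11 + 0.7 × (3.11 − 1.82) + 1.22 × 2.57
   = 1.27 + 3.11 + 0.903 + 3.1354 = 8.42
Deviation = 10.08 − 8.42 = 1.66 pp.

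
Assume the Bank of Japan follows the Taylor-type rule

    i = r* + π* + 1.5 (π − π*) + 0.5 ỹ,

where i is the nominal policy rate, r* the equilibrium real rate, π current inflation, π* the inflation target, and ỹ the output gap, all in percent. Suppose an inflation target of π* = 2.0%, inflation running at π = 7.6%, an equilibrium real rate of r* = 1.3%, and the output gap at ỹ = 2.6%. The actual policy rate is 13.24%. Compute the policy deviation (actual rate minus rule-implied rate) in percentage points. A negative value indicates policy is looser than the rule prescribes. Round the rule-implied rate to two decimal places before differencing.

0.24 pp

i = 1.3 + 2.0 + 1.5 × (7.6 − 2.0) + 0.5 × 2.6
   = 1.3 + 2 + 8.4 + 1.3 = 13.00
Deviation = 13.24 − 13.00 = 0.24 pp.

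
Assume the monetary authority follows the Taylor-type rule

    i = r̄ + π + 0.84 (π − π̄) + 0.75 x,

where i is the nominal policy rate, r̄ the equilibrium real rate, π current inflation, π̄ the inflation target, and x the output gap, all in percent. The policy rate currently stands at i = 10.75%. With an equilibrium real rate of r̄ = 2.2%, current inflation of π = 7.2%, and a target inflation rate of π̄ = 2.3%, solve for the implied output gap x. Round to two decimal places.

-3.69%

0.75 x = 10.75 − 2.2 − 7.2 − 0.84 × (7.2 − 2.3) = -2.766
x = -2.766 / 0.75 = -3.69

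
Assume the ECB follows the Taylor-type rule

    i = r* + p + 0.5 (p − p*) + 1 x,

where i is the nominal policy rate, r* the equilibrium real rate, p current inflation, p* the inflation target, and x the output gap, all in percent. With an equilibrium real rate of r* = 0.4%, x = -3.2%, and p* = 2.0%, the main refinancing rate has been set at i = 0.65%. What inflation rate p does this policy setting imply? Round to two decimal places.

Collecting p: i = r* + (1 + 0.5) p − 0.5 p* + 1 x
1.5 p = 0.65 − 0.4 + 0.5 × 2.0 − 1 × (-3.2) = 4.45
p = 4.45 / 1.5 = 2.97

2.97%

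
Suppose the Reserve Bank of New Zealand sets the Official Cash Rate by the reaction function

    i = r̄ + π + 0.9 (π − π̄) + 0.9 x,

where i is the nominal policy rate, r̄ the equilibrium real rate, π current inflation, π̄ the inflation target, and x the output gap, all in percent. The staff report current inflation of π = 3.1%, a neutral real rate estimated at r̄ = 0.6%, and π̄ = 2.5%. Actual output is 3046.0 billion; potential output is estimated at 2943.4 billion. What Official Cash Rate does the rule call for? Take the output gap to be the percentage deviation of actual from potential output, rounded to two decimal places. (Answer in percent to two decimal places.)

7.38%

Output gap = 100 × (3046.0 − 2943.4) / 2943.4 = 3.49%.
i = 0.60 + 3.10 + 0.9 × (3.10 − 2.50) + 0.9 × 3.49
   = 0.60 + 3.1 + 0.54 + 3.141 = 7.38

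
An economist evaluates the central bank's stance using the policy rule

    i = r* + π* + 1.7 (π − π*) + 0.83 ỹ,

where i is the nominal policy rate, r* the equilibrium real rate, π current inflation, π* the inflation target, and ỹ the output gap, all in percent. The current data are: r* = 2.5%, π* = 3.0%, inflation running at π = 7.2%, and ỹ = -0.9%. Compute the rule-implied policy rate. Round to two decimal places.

11.89%

i = 2.5 + 3.0 + 1.7 × (7.2 − 3.0) + 0.83 × (-0.9)
   = 2.5 + 3 + 7.14 − 0.747 = 11.89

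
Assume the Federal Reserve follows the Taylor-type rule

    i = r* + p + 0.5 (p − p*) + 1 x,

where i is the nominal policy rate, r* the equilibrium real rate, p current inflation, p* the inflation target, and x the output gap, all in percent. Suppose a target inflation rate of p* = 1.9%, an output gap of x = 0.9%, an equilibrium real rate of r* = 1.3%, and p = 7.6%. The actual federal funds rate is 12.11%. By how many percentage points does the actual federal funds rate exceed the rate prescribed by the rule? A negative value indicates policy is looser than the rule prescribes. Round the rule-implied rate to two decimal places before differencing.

-0.54 pp

i = 1.3 + 7.6 + 0.5 × (7.6 − 1.9) + 1 × 0.9
   = 1.3 + 7.6 + 2.85 + 0.9 = 12.65
Deviation = 12.11 − 12.65 = -0.54 pp.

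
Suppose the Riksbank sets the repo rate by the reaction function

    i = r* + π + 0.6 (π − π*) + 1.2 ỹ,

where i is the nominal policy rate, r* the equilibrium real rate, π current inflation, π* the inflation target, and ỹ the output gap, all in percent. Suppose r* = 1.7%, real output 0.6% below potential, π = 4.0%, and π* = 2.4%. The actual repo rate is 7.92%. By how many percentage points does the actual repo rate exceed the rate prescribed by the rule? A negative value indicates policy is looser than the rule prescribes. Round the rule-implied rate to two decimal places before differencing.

1.98 pp

Output 0.6% below potential → ỹ = -0.6.
i = 1.7 + 4.0 + 0.6 × (4.0 − 2.4) + 1.2 × (-0.6)
   = 1.7 + 4 + 0.96 − 0.72 = 5.94
Deviation = 7.92 − 5.94 = 1.98 pp.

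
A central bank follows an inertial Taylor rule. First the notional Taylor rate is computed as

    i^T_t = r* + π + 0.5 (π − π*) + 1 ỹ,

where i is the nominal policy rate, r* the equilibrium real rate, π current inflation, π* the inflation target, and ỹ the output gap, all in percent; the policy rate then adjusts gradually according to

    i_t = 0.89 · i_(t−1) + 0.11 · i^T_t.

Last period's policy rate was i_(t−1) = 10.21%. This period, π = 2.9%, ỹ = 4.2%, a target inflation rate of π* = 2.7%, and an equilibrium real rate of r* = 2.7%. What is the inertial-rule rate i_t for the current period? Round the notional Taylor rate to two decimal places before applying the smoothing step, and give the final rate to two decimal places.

10.18%

i^T_t = 2.7 + 2.9 + 0.5 × (2.9 − 2.7) + 1 × 4.2
   = 2.7 + 2.9 + 0.1 + 4.2 = 9.90
i_t = 0.89 × 10.21 + 0.11 × 9.90 = 9.0869 + 1.089 = 10.18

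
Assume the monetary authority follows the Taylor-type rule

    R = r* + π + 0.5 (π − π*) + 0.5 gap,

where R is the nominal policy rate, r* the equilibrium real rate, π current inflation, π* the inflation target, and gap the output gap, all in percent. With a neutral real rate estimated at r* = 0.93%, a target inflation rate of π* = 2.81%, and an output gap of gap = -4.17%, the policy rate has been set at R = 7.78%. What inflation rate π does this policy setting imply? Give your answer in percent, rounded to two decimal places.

Collecting π: R = r* + (1 + 0.5) π − 0.5 π* + 0.5 gap
1.5 π = 7.78 − 0.93 + 0.5 × 2.81 − 0.5 × (-4.17) = 10.34
π = 10.34 / 1.5 = 6.89

6.89%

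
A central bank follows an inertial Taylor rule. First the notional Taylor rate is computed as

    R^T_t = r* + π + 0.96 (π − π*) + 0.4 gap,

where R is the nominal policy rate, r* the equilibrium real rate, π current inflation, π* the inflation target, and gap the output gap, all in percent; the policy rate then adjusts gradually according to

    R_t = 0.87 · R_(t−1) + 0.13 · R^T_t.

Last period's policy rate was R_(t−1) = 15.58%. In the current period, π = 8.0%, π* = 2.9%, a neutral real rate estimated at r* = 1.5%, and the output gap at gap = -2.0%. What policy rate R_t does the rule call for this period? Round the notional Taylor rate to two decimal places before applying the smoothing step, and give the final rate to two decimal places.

R^T_t = 1.5 + 8.0 + 0.96 × (8.0 − 2.9) + 0.4 × (-2.0)
   = 1.5 + 8 + 4.896 − 0.8 = 13.60
R_t = 0.87 × 15.58 + 0.13 × 13.60 = 13.5546 + 1.768 = 15.32

15.32%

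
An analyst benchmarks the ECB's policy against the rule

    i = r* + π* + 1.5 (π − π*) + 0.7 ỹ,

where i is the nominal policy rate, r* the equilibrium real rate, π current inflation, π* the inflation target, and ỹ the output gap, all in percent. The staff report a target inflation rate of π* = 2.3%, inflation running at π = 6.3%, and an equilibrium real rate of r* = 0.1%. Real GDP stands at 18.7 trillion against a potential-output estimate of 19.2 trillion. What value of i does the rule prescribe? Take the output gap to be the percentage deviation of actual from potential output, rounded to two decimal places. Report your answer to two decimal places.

Output gap = 100 × (18.7 − 19.2) / 19.2 = -2.60%.
i = 0.10 + 2.30 + 1.5 × (6.30 − 2.30) + 0.7 × (-2.60)
   = 0.10 + 2.3 + 6 − 1.82 = 6.58

6.58%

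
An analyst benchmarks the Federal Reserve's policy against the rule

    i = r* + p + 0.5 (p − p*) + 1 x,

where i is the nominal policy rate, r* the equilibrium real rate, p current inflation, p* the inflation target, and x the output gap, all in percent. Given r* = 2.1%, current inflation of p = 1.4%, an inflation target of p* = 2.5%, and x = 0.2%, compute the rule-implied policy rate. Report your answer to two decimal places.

3.15%

i = 2.1 + 1.4 + 0.5 × (1.4 − 2.5) + 1 × 0.2
   = 2.1 + 1.4 − 0.55 + 0.2 = 3.15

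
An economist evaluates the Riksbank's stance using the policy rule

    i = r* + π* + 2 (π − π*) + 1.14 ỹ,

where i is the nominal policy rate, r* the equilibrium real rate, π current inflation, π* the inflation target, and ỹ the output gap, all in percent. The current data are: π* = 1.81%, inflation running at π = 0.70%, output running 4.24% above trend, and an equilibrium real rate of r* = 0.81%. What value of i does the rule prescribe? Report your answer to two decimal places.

5.23%

Output 4.24% above potential → ỹ = 4.24.
i = 0.81 + 1.81 + 2 × (0.70 − 1.81) + 1.14 × 4.24
   = 0.81 + 1.81 − 2.22 + 4.8336 = 5.23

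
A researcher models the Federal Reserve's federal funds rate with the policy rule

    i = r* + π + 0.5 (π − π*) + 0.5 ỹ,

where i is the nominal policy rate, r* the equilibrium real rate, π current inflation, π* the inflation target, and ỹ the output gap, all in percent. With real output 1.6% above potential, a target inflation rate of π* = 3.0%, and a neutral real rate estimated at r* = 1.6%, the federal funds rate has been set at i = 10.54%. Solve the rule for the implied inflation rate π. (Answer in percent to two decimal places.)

6.43%

Output 1.6% above potential → ỹ = 1.6.
Collecting π: i = r* + (1 + 0.5) π − 0.5 π* + 0.5 ỹ
1.5 π = 10.54 − 1.6 + 0.5 × 3.0 − 0.5 × 1.6 = 9.64
π = 9.64 / 1.5 = 6.43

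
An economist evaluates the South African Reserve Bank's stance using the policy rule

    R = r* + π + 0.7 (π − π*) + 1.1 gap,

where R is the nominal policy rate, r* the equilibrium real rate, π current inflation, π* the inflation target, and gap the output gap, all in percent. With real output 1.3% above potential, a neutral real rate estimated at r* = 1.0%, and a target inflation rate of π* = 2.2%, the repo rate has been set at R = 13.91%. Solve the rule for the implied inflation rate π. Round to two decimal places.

Output 1.3% above potential → gap = 1.3.
Collecting π: R = r* + (1 + 0.7) π − 0.7 π* + 1.1 gap
1.7 π = 13.91 − 1.0 + 0.7 × 2.2 − 1.1 × 1.3 = 13.02
π = 13.02 / 1.7 = 7.66

7.66%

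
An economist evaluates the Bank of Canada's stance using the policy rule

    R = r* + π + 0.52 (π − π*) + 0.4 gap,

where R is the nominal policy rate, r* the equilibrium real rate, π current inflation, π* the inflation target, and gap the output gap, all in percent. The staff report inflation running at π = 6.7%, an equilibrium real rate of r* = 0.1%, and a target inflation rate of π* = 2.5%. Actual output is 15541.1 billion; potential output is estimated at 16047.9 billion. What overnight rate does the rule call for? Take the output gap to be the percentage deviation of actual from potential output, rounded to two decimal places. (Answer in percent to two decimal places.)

7.72%

Output gap = 100 × (15541.1 − 16047.9) / 16047.9 = -3.16%.
R = 0.10 + 6.70 + 0.52 × (6.70 − 2.50) + 0.4 × (-3.16)
   = 0.10 + 6.7 + 2.184 − 1.264 = 7.72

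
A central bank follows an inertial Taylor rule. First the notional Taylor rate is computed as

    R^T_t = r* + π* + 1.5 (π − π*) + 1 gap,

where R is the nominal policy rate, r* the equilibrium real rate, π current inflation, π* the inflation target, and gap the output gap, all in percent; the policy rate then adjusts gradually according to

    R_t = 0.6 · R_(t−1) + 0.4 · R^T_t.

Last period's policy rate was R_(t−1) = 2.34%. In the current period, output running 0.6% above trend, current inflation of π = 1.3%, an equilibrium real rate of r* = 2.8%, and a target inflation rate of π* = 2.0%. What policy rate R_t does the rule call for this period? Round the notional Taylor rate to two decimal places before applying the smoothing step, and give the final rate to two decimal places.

Output 0.6% above potential → gap = 0.6.
R^T_t = 2.8 + 2.0 + 1.5 × (1.3 − 2.0) + 1 × 0.6
   = 2.8 + 2 − 1.05 + 0.6 = 4.35
R_t = 0.6 × 2.34 + 0.4 × 4.35 = 1.404 + 1.74 = 3.14

3.14%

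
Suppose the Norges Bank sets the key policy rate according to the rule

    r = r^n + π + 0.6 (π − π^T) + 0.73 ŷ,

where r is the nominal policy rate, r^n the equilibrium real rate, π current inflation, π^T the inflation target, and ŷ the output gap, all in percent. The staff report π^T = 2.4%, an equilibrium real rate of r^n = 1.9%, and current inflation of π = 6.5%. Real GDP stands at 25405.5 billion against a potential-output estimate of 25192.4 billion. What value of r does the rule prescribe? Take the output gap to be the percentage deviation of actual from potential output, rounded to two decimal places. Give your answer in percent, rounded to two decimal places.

Output gap = 100 × (25405.5 − 25192.4) / 25192.4 = 0.85%.
r = 1.90 + 6.50 + 0.6 × (6.50 − 2.40) + 0.73 × 0.85
   = 1.90 + 6.5 + 2.46 + 0.6205 = 11.48

11.48%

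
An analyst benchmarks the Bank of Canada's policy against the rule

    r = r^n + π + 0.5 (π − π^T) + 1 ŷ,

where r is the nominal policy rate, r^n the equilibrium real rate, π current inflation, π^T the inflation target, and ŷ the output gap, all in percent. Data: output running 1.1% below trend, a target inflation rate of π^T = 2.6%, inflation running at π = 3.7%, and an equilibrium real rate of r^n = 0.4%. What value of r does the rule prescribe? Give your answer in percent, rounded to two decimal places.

3.55%

Output 1.1% below potential → ŷ = -1.1.
r = 0.4 + 3.7 + 0.5 × (3.7 − 2.6) + 1 × (-1.1)
   = 0.4 + 3.7 + 0.55 − 1.1 = 3.55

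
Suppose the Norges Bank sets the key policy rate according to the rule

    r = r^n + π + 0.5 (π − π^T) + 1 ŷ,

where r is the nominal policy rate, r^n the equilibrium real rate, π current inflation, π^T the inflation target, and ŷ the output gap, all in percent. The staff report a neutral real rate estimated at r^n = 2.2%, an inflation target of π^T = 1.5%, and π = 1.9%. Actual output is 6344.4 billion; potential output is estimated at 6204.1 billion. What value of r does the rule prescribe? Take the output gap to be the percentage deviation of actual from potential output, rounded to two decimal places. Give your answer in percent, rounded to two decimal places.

6.56%

Output gap = 100 × (6344.4 − 6204.1) / 6204.1 = 2.26%.
r = 2.20 + 1.90 + 0.5 × (1.90 − 1.50) + 1 × 2.26
   = 2.20 + 1.9 + 0.2 + 2.26 = 6.56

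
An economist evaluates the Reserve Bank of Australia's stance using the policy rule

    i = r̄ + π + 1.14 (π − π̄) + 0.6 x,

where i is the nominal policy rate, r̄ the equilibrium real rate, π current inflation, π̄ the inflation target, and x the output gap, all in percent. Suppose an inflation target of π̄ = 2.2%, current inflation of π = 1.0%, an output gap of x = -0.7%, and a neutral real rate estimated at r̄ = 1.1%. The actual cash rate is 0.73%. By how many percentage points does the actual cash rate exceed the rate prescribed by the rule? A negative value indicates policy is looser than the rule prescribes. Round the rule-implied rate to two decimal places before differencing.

0.42 pp

i = 1.1 + 1.0 + 1.14 × (1.0 − 2.2) + 0.6 × (-0.7)
   = 1.1 + 1 − 1.368 − 0.42 = 0.31
Deviation = 0.73 − 0.31 = 0.42 pp.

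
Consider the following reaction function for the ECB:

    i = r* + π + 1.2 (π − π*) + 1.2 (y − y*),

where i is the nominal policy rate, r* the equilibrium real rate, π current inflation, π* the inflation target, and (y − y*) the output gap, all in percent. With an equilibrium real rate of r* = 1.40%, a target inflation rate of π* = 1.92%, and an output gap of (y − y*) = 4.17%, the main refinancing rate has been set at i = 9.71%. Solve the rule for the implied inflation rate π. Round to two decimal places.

2.55%

Collecting π: i = r* + (1 + 1.2) π − 1.2 π* + 1.2 (y − y*)
2.2 π = 9.71 − 1.40 + 1.2 × 1.92 − 1.2 × 4.17 = 5.61
π = 5.61 / 2.2 = 2.55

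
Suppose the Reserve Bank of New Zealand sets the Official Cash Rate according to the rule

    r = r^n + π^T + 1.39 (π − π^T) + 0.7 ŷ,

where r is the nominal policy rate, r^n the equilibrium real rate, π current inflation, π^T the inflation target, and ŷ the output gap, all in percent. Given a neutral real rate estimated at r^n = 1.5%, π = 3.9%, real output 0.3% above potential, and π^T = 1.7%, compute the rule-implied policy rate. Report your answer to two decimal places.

6.47%

Output 0.3% above potential → ŷ = 0.3.
r = 1.5 + 1.7 + 1.39 × (3.9 − 1.7) + 0.7 × 0.3
   = 1.5 + 1.7 + 3.058 + 0.21 = 6.47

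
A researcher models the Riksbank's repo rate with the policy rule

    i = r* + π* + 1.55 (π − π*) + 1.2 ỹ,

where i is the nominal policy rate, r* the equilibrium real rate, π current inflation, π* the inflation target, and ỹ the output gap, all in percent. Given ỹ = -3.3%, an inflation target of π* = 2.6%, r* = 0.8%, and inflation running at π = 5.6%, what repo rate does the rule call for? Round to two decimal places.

i = 0.8 + 2.6 + 1.55 × (5.6 − 2.6) + 1.2 × (-3.3)
   = 0.8 + 2.6 + 4.65 − 3.96 = 4.09

4.09%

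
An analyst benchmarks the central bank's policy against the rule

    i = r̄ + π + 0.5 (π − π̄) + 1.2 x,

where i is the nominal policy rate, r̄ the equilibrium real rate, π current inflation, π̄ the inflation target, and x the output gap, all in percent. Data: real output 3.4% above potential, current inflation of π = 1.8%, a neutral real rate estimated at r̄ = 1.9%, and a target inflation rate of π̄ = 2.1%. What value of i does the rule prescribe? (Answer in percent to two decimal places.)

7.63%

Output 3.4% above potential → x = 3.4.
i = 1.9 + 1.8 + 0.5 × (1.8 − 2.1) + 1.2 × 3.4
   = 1.9 + 1.8 − 0.15 + 4.08 = 7.63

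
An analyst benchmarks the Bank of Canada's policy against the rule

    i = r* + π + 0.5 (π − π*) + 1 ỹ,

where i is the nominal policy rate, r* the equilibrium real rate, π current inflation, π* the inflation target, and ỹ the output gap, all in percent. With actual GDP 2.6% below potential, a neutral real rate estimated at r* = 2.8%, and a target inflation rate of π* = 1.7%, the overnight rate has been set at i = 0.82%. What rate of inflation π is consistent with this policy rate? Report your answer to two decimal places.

Output 2.6% below potential → ỹ = -2.6.
Collecting π: i = r* + (1 + 0.5) π − 0.5 π* + 1 ỹ
1.5 π = 0.82 − 2.8 + 0.5 × 1.7 − 1 × (-2.6) = 1.47
π = 1.47 / 1.5 = 0.98

0.98%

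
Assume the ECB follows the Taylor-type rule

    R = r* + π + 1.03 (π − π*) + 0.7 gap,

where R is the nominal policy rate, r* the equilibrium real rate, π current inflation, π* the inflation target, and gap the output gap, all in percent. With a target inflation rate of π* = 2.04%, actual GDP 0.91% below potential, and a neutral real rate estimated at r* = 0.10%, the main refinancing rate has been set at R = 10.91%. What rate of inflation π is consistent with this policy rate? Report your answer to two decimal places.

6.67%

Output 0.91% below potential → gap = -0.91.
Collecting π: R = r* + (1 + 1.03) π − 1.03 π* + 0.7 gap
2.03 π = 10.91 − 0.10 + 1.03 × 2.04 − 0.7 × (-0.91) = 13.5482
π = 13.5482 / 2.03 = 6.67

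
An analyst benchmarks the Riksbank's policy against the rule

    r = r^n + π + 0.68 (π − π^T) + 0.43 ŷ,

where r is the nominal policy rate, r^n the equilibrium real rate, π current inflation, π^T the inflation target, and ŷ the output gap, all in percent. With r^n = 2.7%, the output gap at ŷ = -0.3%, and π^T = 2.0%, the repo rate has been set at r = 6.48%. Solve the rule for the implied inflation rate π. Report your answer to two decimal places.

3.14%

Collecting π: r = r^n + (1 + 0.68) π − 0.68 π^T + 0.43 ŷ
1.68 π = 6.48 − 2.7 + 0.68 × 2.0 − 0.43 × (-0.3) = 5.269
π = 5.269 / 1.68 = 3.14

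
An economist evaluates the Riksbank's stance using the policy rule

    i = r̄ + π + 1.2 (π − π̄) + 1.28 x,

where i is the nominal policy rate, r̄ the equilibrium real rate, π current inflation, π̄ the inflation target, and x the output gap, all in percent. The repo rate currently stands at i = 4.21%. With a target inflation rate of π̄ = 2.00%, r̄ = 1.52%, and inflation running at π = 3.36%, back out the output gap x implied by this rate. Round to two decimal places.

-1.80%

1.28 x = 4.21 − 1.52 − 3.36 − 1.2 × (3.36 − 2.00) = -2.302
x = -2.302 / 1.28 = -1.80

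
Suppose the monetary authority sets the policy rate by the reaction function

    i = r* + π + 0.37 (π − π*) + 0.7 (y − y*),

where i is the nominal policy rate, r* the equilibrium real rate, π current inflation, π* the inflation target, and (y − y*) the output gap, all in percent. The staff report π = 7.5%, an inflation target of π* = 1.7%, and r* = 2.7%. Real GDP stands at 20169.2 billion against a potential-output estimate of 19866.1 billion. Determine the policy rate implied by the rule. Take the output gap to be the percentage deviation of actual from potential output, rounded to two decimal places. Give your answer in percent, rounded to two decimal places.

13.42%

Output gap = 100 × (20169.2 − 19866.1) / 19866.1 = 1.53%.
i = 2.70 + 7.50 + 0.37 × (7.50 − 1.70) + 0.7 × 1.53
   = 2.70 + 7.5 + 2.146 + 1.071 = 13.42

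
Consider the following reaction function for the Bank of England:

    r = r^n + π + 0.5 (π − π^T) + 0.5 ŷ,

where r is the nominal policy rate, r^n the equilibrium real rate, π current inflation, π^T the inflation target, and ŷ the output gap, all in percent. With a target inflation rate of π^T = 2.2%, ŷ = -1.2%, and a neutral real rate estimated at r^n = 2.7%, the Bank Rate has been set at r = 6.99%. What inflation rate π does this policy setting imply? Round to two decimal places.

3.99%

Collecting π: r = r^n + (1 + 0.5) π − 0.5 π^T + 0.5 ŷ
1.5 π = 6.99 − 2.7 + 0.5 × 2.2 − 0.5 × (-1.2) = 5.99
π = 5.99 / 1.5 = 3.99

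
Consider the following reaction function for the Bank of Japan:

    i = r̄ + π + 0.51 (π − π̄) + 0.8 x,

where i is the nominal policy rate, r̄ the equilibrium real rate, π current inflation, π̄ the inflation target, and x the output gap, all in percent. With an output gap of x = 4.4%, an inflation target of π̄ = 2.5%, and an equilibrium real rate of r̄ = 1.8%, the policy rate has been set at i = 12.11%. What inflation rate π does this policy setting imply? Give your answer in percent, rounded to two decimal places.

5.34%

Collecting π: i = r̄ + (1 + 0.51) π − 0.51 π̄ + 0.8 x
1.51 π = 12.11 − 1.8 + 0.51 × 2.5 − 0.8 × 4.4 = 8.065
π = 8.065 / 1.51 = 5.34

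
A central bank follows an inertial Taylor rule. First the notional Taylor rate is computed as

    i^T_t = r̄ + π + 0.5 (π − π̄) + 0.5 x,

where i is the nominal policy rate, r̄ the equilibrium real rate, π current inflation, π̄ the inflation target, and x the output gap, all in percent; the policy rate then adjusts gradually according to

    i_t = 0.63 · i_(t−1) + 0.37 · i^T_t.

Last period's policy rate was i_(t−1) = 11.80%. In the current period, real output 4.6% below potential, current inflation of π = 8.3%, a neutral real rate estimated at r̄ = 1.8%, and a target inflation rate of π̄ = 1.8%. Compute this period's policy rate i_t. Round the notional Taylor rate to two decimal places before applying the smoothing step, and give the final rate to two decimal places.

Output 4.6% below potential → x = -4.6.
i^T_t = 1.8 + 8.3 + 0.5 × (8.3 − 1.8) + 0.5 × (-4.6)
   = 1.8 + 8.3 + 3.25 − 2.3 = 11.05
i_t = 0.63 × 11.80 + 0.37 × 11.05 = 7.434 + 4.0885 = 11.52

11.52%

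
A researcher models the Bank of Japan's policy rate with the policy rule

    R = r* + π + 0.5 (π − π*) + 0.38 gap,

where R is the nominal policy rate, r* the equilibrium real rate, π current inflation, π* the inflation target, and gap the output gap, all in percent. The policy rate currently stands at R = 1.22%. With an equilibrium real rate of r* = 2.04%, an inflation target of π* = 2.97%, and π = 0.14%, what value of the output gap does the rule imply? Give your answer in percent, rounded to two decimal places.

0.38 gap = 1.22 − 2.04 − 0.14 − 0.5 × (0.14 − 2.97) = 0.455
gap = 0.455 / 0.38 = 1.20

1.20%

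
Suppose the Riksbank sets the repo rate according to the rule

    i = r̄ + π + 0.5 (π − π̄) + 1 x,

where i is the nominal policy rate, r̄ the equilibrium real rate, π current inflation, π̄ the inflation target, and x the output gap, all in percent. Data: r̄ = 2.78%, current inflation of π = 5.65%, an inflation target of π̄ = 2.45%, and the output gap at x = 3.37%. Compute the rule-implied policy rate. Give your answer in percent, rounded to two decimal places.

i = 2.78 + 5.65 + 0.5 × (5.65 − 2.45) + 1 × 3.37
   = 2.78 + 5.65 + 1.6 + 3.37 = 13.40

13.40%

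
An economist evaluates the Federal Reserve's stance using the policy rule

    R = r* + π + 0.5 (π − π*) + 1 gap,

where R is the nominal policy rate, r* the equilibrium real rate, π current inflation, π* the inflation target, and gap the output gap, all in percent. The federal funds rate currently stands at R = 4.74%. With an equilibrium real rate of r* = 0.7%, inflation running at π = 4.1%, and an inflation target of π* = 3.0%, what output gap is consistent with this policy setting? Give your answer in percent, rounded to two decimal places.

1 gap = 4.74 − 0.7 − 4.1 − 0.5 × (4.1 − 3.0) = -0.61
gap = -0.61 / 1 = -0.61

-0.61%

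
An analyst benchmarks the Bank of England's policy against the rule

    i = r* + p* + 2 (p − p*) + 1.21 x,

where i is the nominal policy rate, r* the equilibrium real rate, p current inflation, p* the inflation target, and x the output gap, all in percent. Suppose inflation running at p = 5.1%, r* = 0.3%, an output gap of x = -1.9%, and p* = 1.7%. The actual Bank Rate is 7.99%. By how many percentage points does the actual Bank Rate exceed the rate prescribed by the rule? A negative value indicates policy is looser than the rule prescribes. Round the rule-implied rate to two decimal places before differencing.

1.49 pp

i = 0.3 + 1.7 + 2 × (5.1 − 1.7) + 1.21 × (-1.9)
   = 0.3 + 1.7 + 6.8 − 2.299 = 6.50
Deviation = 7.99 − 6.50 = 1.49 pp.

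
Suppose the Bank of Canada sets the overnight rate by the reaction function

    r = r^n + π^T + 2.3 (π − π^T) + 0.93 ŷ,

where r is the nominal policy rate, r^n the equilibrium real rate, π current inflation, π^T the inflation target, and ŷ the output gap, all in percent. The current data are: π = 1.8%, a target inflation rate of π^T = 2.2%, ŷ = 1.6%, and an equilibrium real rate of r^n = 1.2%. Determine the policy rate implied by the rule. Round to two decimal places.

r = 1.2 + 2.2 + 2.3 × (1.8 − 2.2) + 0.93 × 1.6
   = 1.2 + 2.2 − 0.92 + 1.488 = 3.97

3.97%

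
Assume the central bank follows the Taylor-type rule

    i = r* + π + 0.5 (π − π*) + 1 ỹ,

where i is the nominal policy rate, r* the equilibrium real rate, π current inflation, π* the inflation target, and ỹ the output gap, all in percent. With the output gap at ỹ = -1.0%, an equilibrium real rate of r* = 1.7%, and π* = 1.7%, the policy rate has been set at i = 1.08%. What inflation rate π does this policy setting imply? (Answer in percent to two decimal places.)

0.82%

Collecting π: i = r* + (1 + 0.5) π − 0.5 π* + 1 ỹ
1.5 π = 1.08 − 1.7 + 0.5 × 1.7 − 1 × (-1.0) = 1.23
π = 1.23 / 1.5 = 0.82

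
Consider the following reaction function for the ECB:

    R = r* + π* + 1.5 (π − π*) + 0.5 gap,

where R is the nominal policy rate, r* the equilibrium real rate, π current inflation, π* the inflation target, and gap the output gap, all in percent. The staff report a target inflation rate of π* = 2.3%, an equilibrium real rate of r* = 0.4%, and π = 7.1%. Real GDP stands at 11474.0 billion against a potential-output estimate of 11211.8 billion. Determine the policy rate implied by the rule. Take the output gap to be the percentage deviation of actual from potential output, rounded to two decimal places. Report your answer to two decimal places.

11.07%

Output gap = 100 × (11474.0 − 11211.8) / 11211.8 = 2.34%.
R = 0.40 + 2.30 + 1.5 × (7.10 − 2.30) + 0.5 × 2.34
   = 0.40 + 2.3 + 7.2 + 1.17 = 11.07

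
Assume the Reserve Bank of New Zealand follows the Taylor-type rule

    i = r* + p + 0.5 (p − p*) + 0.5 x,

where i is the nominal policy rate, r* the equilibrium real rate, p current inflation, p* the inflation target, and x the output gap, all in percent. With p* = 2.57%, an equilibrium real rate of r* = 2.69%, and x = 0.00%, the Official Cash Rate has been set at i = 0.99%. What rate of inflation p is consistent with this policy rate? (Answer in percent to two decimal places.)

-0.28%

Collecting p: i = r* + (1 + 0.5) p − 0.5 p* + 0.5 x
1.5 p = 0.99 − 2.69 + 0.5 × 2.57 − 0.5 × 0.00 = -0.415
p = -0.415 / 1.5 = -0.28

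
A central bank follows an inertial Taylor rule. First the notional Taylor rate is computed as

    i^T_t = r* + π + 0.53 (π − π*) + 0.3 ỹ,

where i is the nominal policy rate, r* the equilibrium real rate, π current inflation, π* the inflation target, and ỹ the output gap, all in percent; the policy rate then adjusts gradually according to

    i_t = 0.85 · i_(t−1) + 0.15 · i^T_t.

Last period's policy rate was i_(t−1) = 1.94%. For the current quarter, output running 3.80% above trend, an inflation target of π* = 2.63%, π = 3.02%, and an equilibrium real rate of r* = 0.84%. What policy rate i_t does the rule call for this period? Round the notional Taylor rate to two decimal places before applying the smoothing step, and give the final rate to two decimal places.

Output 3.80% above potential → ỹ = 3.80.
i^T_t = 0.84 + 3.02 + 0.53 × (3.02 − 2.63) + 0.3 × 3.80
   = 0.84 + 3.02 + 0.2067 + 1.14 = 5.21
i_t = 0.85 × 1.94 + 0.15 × 5.21 = 1.649 + 0.7815 = 2.43

2.43%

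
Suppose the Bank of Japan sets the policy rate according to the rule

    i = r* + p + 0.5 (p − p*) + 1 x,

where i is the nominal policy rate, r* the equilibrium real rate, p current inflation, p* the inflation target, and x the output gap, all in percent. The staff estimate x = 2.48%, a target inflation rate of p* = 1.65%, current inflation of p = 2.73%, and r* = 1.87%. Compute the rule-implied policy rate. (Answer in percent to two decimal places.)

7.62%

i = 1.87 + 2.73 + 0.5 × (2.73 − 1.65) + 1 × 2.48
   = 1.87 + 2.73 + 0.54 + 2.48 = 7.62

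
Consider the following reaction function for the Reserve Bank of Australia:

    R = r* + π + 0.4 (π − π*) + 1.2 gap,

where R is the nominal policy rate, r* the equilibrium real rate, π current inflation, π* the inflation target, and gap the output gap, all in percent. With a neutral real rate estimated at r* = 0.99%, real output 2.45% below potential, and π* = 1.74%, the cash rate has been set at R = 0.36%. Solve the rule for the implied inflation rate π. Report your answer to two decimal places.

2.15%

Output 2.45% below potential → gap = -2.45.
Collecting π: R = r* + (1 + 0.4) π − 0.4 π* + 1.2 gap
1.4 π = 0.36 − 0.99 + 0.4 × 1.74 − 1.2 × (-2.45) = 3.006
π = 3.006 / 1.4 = 2.15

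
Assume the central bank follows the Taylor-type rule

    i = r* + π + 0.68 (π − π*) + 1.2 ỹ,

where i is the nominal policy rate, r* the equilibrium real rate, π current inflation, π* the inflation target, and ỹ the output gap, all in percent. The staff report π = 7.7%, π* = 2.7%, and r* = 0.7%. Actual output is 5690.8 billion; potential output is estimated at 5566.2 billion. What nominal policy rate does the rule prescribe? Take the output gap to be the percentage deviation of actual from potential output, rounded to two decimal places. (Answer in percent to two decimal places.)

14.49%

Output gap = 100 × (5690.8 − 5566.2) / 5566.2 = 2.24%.
i = 0.70 + 7.70 + 0.68 × (7.70 − 2.70) + 1.2 × 2.24
   = 0.70 + 7.7 + 3.4 + 2.688 = 14.49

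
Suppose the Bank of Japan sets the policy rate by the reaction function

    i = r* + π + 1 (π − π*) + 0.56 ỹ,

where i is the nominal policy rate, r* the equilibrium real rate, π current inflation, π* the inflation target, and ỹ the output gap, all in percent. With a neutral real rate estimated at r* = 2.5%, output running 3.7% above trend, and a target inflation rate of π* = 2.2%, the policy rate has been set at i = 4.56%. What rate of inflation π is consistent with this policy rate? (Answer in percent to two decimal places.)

Output 3.7% above potential → ỹ = 3.7.
Collecting π: i = r* + (1 + 1) π − 1 π* + 0.56 ỹ
2 π = 4.56 − 2.5 + 1 × 2.2 − 0.56 × 3.7 = 2.188
π = 2.188 / 2 = 1.09

1.09%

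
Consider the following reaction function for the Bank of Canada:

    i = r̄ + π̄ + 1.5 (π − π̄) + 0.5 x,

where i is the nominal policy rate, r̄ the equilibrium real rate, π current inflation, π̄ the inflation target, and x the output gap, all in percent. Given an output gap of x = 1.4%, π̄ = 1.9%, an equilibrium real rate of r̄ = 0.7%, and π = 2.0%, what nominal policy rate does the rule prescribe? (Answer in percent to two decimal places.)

3.45%

i = 0.7 + 1.9 + 1.5 × (2.0 − 1.9) + 0.5 × 1.4
   = 0.7 + 1.9 + 0.15 + 0.7 = 3.45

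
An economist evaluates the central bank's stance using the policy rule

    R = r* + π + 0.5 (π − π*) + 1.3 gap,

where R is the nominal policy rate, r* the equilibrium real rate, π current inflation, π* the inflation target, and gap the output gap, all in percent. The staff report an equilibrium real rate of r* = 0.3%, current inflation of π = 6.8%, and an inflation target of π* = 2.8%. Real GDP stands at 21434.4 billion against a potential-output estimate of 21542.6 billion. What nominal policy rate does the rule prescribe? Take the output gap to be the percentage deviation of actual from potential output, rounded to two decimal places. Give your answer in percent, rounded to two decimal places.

Output gap = 100 × (21434.4 − 21542.6) / 21542.6 = -0.50%.
R = 0.30 + 6.80 + 0.5 × (6.80 − 2.80) + 1.3 × (-0.50)
   = 0.30 + 6.8 + 2 − 0.65 = 8.45

8.45%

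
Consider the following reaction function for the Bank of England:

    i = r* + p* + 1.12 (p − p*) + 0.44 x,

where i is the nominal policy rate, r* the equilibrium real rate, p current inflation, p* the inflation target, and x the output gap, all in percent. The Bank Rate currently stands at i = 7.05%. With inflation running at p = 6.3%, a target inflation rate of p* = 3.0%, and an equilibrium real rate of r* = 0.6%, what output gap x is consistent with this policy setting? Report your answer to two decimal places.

0.44 x = 7.05 − 0.6 − 3.0 − 1.12 × (6.3 − 3.0) = -0.246
x = -0.246 / 0.44 = -0.56

-0.56%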